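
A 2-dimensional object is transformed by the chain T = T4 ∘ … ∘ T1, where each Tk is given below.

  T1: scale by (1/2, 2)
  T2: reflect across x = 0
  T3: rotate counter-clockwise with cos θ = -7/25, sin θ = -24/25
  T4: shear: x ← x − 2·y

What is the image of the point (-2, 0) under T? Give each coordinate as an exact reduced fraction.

T(p) = (41/25, -24/25)

T1 scale by (1/2, 2): (-2, 0) → (-1, 0)
T2 reflect across x = 0: (-1, 0) → (1, 0)
T3 rotate counter-clockwise with cos θ = -7/25, sin θ = -24/25: (1, 0) → (-7/25, -24/25)
T4 shear: x ← x − 2·y: (-7/25, -24/25) → (41/25, -24/25)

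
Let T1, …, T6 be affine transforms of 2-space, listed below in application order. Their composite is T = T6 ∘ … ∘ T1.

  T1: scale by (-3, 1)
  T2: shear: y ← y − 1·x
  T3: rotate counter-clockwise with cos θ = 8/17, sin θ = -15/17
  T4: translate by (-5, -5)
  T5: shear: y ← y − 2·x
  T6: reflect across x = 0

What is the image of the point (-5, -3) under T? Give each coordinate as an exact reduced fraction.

T1 scale by (-3, 1): (-5, -3) → (15, -3)
T2 shear: y ← y − 1·x: (15, -3) → (15, -18)
T3 rotate counter-clockwise with cos θ = 8/17, sin θ = -15/17: (15, -18) → (-150/17, -369/17)
T4 translate by (-5, -5): (-150/17, -369/17) → (-235/17, -454/17)
T5 shear: y ← y − 2·x: (-235/17, -454/17) → (-235/17, 16/17)
T6 reflect across x = 0: (-235/17, 16/17) → (235/17, 16/17)

T(p) = (235/17, 16/17)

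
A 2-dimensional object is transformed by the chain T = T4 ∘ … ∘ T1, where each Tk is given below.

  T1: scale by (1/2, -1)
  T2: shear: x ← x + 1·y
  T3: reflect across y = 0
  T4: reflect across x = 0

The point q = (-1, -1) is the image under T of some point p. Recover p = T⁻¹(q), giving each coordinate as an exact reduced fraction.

T1 = [1/2 0 0; 0 -1 0; 0 0 1]
T2·T1 = [1/2 -1 0; 0 -1 0; 0 0 1]
T3·…·T1 = [1/2 -1 0; 0 1 0; 0 0 1]
T4·…·T1 = [-1/2 1 0; 0 1 0; 0 0 1]
det M = -1/2; M⁻¹ = [-2 2 0; 0 1 0; 0 0 1]
M⁻¹ · (-1, -1)ᵀ = (0, -1)ᵀ

p = (0, -1)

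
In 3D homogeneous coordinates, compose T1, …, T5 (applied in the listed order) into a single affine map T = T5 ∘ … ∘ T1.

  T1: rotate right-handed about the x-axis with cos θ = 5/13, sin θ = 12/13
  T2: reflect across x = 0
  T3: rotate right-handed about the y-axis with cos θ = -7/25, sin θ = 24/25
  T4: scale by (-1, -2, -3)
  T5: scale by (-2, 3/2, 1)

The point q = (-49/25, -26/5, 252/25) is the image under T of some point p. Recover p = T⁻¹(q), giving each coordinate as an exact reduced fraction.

T1 = [1 0 0 0; 0 5/13 -12/13 0; 0 12/13 5/13 0; 0 0 0 1]
T2·T1 = [-1 0 0 0; 0 5/13 -12/13 0; 0 12/13 5/13 0; 0 0 0 1]
T3·…·T1 = [7/25 288/325 24/65 0; 0 5/13 -12/13 0; 24/25 -84/325 -7/65 0; 0 0 0 1]
T4·…·T1 = [-7/25 -288/325 -24/65 0; 0 -10/13 24/13 0; -72/25 252/325 21/65 0; 0 0 0 1]
T5·…·T1 = [14/25 576/325 48/65 0; 0 -15/13 36/13 0; -72/25 252/325 21/65 0; 0 0 0 1]
det M = -18; M⁻¹ = [7/50 0 -8/25 0; 144/325 -5/39 28/325 0; 12/65 4/13 7/195 0; 0 0 0 1]
M⁻¹ · (-49/25, -26/5, 252/25)ᵀ = (-7/2, 2/3, -8/5)ᵀ

p = (-7/2, 2/3, -8/5)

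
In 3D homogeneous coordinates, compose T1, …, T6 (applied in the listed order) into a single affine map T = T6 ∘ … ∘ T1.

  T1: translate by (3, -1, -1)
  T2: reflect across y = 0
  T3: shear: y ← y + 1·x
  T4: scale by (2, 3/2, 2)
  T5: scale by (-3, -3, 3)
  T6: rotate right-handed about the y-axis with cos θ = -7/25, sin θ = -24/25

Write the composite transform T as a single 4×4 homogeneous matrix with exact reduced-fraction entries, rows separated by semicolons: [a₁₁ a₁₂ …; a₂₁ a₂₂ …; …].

T1 = [1 0 0 3; 0 1 0 -1; 0 0 1 -1; 0 0 0 1]
T2·T1 = [1 0 0 3; 0 -1 0 1; 0 0 1 -1; 0 0 0 1]
T3·…·T1 = [1 0 0 3; 1 -1 0 4; 0 0 1 -1; 0 0 0 1]
T4·…·T1 = [2 0 0 6; 3/2 -3/2 0 6; 0 0 2 -2; 0 0 0 1]
T5·…·T1 = [-6 0 0 -18; -9/2 9/2 0 -18; 0 0 6 -6; 0 0 0 1]
T6·…·T1 = [42/25 0 -144/25 54/5; -9/2 9/2 0 -18; -144/25 0 -42/25 -78/5; 0 0 0 1]

T = [42/25 0 -144/25 54/5; -9/2 9/2 0 -18; -144/25 0 -42/25 -78/5; 0 0 0 1]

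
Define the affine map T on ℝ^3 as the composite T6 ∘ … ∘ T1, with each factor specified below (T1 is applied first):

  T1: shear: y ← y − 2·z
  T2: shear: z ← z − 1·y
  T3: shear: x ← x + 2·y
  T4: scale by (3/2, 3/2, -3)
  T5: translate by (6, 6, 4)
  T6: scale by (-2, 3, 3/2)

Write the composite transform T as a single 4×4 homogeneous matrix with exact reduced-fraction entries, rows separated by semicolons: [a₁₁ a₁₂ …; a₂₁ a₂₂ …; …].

T1 = [1 0 0 0; 0 1 -2 0; 0 0 1 0; 0 0 0 1]
T2·T1 = [1 0 0 0; 0 1 -2 0; 0 -1 3 0; 0 0 0 1]
T3·…·T1 = [1 2 -4 0; 0 1 -2 0; 0 -1 3 0; 0 0 0 1]
T4·…·T1 = [3/2 3 -6 0; 0 3/2 -3 0; 0 3 -9 0; 0 0 0 1]
T5·…·T1 = [3/2 3 -6 6; 0 3/2 -3 6; 0 3 -9 4; 0 0 0 1]
T6·…·T1 = [-3 -6 12 -12; 0 9/2 -9 18; 0 9/2 -27/2 6; 0 0 0 1]

T = [-3 -6 12 -12; 0 9/2 -9 18; 0 9/2 -27/2 6; 0 0 0 1]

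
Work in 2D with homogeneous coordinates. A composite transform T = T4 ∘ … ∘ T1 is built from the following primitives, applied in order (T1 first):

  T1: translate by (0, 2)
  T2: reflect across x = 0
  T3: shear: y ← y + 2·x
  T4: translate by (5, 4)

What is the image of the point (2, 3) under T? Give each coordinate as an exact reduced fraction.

T(p) = (3, 5)

T1 translate by (0, 2): (2, 3) → (2, 5)
T2 reflect across x = 0: (2, 5) → (-2, 5)
T3 shear: y ← y + 2·x: (-2, 5) → (-2, 1)
T4 translate by (5, 4): (-2, 1) → (3, 5)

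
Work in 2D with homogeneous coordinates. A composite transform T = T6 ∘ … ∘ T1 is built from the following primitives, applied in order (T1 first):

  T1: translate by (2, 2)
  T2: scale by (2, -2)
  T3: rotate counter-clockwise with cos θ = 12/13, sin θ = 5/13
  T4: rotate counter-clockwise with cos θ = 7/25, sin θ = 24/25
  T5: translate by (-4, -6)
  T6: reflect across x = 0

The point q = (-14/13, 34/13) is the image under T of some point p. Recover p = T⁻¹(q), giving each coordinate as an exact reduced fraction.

p = (2, 1)

T1 = [1 0 2; 0 1 2; 0 0 1]
T2·T1 = [2 0 4; 0 -2 -4; 0 0 1]
T3·…·T1 = [24/13 10/13 68/13; 10/13 -24/13 -28/13; 0 0 1]
T4·…·T1 = [-72/325 646/325 1148/325; 646/325 72/325 1436/325; 0 0 1]
T5·…·T1 = [-72/325 646/325 -152/325; 646/325 72/325 -514/325; 0 0 1]
T6·…·T1 = [72/325 -646/325 152/325; 646/325 72/325 -514/325; 0 0 1]
det M = 4; M⁻¹ = [18/325 323/650 19/25; -323/650 18/325 8/25; 0 0 1]
M⁻¹ · (-14/13, 34/13)ᵀ = (2, 1)ᵀ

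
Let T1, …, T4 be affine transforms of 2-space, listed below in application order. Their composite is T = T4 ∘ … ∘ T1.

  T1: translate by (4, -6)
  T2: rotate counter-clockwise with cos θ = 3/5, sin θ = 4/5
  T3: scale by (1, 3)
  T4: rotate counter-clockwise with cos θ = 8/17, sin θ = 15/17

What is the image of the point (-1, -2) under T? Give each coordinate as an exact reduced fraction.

T(p) = (868/85, 327/85)

T1 translate by (4, -6): (-1, -2) → (3, -8)
T2 rotate counter-clockwise with cos θ = 3/5, sin θ = 4/5: (3, -8) → (41/5, -12/5)
T3 scale by (1, 3): (41/5, -12/5) → (41/5, -36/5)
T4 rotate counter-clockwise with cos θ = 8/17, sin θ = 15/17: (41/5, -36/5) → (868/85, 327/85)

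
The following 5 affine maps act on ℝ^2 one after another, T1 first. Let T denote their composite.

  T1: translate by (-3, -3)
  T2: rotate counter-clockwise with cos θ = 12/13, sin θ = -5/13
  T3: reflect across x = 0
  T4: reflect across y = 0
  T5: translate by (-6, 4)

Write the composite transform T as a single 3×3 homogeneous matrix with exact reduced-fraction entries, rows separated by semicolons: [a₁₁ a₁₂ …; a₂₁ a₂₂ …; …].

T1 = [1 0 -3; 0 1 -3; 0 0 1]
T2·T1 = [12/13 5/13 -51/13; -5/13 12/13 -21/13; 0 0 1]
T3·…·T1 = [-12/13 -5/13 51/13; -5/13 12/13 -21/13; 0 0 1]
T4·…·T1 = [-12/13 -5/13 51/13; 5/13 -12/13 21/13; 0 0 1]
T5·…·T1 = [-12/13 -5/13 -27/13; 5/13 -12/13 73/13; 0 0 1]

T = [-12/13 -5/13 -27/13; 5/13 -12/13 73/13; 0 0 1]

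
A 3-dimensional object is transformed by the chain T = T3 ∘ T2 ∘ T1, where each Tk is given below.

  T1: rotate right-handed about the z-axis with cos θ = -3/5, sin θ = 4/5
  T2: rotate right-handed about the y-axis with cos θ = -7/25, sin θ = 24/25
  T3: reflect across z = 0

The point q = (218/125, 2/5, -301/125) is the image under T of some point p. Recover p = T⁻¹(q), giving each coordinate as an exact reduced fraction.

p = (2, 2, 1)

T1 = [-3/5 -4/5 0 0; 4/5 -3/5 0 0; 0 0 1 0; 0 0 0 1]
T2·T1 = [21/125 28/125 24/25 0; 4/5 -3/5 0 0; 72/125 96/125 -7/25 0; 0 0 0 1]
T3·…·T1 = [21/125 28/125 24/25 0; 4/5 -3/5 0 0; -72/125 -96/125 7/25 0; 0 0 0 1]
det M = -1; M⁻¹ = [21/125 4/5 -72/125 0; 28/125 -3/5 -96/125 0; 24/25 0 7/25 0; 0 0 0 1]
M⁻¹ · (218/125, 2/5, -301/125)ᵀ = (2, 2, 1)ᵀ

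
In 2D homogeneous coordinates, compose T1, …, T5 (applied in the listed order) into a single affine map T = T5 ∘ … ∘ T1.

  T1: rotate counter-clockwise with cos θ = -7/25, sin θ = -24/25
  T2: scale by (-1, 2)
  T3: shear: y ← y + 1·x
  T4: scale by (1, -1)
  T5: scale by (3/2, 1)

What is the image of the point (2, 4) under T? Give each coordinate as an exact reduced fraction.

T1 rotate counter-clockwise with cos θ = -7/25, sin θ = -24/25: (2, 4) → (82/25, -76/25)
T2 scale by (-1, 2): (82/25, -76/25) → (-82/25, -152/25)
T3 shear: y ← y + 1·x: (-82/25, -152/25) → (-82/25, -234/25)
T4 scale by (1, -1): (-82/25, -234/25) → (-82/25, 234/25)
T5 scale by (3/2, 1): (-82/25, 234/25) → (-123/25, 234/25)

T(p) = (-123/25, 234/25)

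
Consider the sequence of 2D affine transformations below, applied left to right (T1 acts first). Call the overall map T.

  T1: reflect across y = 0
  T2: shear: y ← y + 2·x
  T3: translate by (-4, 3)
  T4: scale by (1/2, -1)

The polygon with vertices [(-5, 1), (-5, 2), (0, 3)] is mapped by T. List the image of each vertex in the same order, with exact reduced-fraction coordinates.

T1 reflect across y = 0: (-5, 1) → (-5, -1); (-5, 2) → (-5, -2); (0, 3) → (0, -3)
T2 shear: y ← y + 2·x: (-5, -1) → (-5, -11); (-5, -2) → (-5, -12); (0, -3) → (0, -3)
T3 translate by (-4, 3): (-5, -11) → (-9, -8); (-5, -12) → (-9, -9); (0, -3) → (-4, 0)
T4 scale by (1/2, -1): (-9, -8) → (-9/2, 8); (-9, -9) → (-9/2, 9); (-4, 0) → (-2, 0)

image vertices: (-9/2, 8), (-9/2, 9), (-2, 0)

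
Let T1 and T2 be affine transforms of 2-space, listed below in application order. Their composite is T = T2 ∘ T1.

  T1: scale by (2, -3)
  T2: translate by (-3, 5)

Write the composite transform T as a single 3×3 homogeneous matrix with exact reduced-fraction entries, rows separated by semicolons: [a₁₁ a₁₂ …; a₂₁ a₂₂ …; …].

T = [2 0 -3; 0 -3 5; 0 0 1]

T1 = [2 0 0; 0 -3 0; 0 0 1]
T2·T1 = [2 0 -3; 0 -3 5; 0 0 1]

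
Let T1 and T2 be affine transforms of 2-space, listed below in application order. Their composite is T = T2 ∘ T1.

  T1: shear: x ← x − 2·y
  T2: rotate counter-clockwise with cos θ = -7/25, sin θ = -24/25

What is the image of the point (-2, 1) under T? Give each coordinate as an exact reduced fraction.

T1 shear: x ← x − 2·y: (-2, 1) → (-4, 1)
T2 rotate counter-clockwise with cos θ = -7/25, sin θ = -24/25: (-4, 1) → (52/25, 89/25)

T(p) = (52/25, 89/25)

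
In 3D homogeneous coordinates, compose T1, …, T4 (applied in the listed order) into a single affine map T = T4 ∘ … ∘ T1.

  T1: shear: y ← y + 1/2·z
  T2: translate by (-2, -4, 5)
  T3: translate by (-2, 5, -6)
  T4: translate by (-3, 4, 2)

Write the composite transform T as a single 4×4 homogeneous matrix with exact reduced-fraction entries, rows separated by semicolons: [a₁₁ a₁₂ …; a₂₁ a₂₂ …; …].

T1 = [1 0 0 0; 0 1 1/2 0; 0 0 1 0; 0 0 0 1]
T2·T1 = [1 0 0 -2; 0 1 1/2 -4; 0 0 1 5; 0 0 0 1]
T3·…·T1 = [1 0 0 -4; 0 1 1/2 1; 0 0 1 -1; 0 0 0 1]
T4·…·T1 = [1 0 0 -7; 0 1 1/2 5; 0 0 1 1; 0 0 0 1]

T = [1 0 0 -7; 0 1 1/2 5; 0 0 1 1; 0 0 0 1]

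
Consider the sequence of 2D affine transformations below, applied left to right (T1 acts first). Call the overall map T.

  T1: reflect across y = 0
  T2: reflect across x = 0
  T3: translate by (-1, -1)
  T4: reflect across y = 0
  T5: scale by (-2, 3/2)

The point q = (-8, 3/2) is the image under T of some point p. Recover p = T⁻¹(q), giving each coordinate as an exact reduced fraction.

p = (-5, 0)

T1 = [1 0 0; 0 -1 0; 0 0 1]
T2·T1 = [-1 0 0; 0 -1 0; 0 0 1]
T3·…·T1 = [-1 0 -1; 0 -1 -1; 0 0 1]
T4·…·T1 = [-1 0 -1; 0 1 1; 0 0 1]
T5·…·T1 = [2 0 2; 0 3/2 3/2; 0 0 1]
det M = 3; M⁻¹ = [1/2 0 -1; 0 2/3 -1; 0 0 1]
M⁻¹ · (-8, 3/2)ᵀ = (-5, 0)ᵀ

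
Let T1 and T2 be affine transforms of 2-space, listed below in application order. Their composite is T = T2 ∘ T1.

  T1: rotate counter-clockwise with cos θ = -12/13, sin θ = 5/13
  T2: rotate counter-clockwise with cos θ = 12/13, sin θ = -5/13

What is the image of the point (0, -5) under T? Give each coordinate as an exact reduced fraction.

T1 rotate counter-clockwise with cos θ = -12/13, sin θ = 5/13: (0, -5) → (25/13, 60/13)
T2 rotate counter-clockwise with cos θ = 12/13, sin θ = -5/13: (25/13, 60/13) → (600/169, 595/169)

T(p) = (600/169, 595/169)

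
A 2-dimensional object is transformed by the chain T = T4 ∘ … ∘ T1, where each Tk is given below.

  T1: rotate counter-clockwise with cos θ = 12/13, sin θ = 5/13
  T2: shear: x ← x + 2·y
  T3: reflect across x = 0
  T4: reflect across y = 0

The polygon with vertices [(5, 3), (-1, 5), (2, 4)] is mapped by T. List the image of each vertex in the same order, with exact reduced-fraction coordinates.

T1 rotate counter-clockwise with cos θ = 12/13, sin θ = 5/13: (5, 3) → (45/13, 61/13); (-1, 5) → (-37/13, 55/13); (2, 4) → (4/13, 58/13)
T2 shear: x ← x + 2·y: (45/13, 61/13) → (167/13, 61/13); (-37/13, 55/13) → (73/13, 55/13); (4/13, 58/13) → (120/13, 58/13)
T3 reflect across x = 0: (167/13, 61/13) → (-167/13, 61/13); (73/13, 55/13) → (-73/13, 55/13); (120/13, 58/13) → (-120/13, 58/13)
T4 reflect across y = 0: (-167/13, 61/13) → (-167/13, -61/13); (-73/13, 55/13) → (-73/13, -55/13); (-120/13, 58/13) → (-120/13, -58/13)

image vertices: (-167/13, -61/13), (-73/13, -55/13), (-120/13, -58/13)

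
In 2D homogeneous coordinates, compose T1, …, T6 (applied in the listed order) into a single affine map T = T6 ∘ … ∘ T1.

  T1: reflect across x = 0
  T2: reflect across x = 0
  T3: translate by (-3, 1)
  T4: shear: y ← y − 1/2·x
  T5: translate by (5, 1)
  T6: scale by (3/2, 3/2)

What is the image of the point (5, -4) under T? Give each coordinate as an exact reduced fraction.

T1 reflect across x = 0: (5, -4) → (-5, -4)
T2 reflect across x = 0: (-5, -4) → (5, -4)
T3 translate by (-3, 1): (5, -4) → (2, -3)
T4 shear: y ← y − 1/2·x: (2, -3) → (2, -4)
T5 translate by (5, 1): (2, -4) → (7, -3)
T6 scale by (3/2, 3/2): (7, -3) → (21/2, -9/2)

T(p) = (21/2, -9/2)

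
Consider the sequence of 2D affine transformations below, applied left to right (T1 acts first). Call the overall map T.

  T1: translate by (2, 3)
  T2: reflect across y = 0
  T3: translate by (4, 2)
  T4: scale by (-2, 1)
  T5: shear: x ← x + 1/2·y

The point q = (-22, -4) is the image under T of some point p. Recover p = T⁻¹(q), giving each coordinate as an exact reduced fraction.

p = (4, 3)

T1 = [1 0 2; 0 1 3; 0 0 1]
T2·T1 = [1 0 2; 0 -1 -3; 0 0 1]
T3·…·T1 = [1 0 6; 0 -1 -1; 0 0 1]
T4·…·T1 = [-2 0 -12; 0 -1 -1; 0 0 1]
T5·…·T1 = [-2 -1/2 -25/2; 0 -1 -1; 0 0 1]
det M = 2; M⁻¹ = [-1/2 1/4 -6; 0 -1 -1; 0 0 1]
M⁻¹ · (-22, -4)ᵀ = (4, 3)ᵀ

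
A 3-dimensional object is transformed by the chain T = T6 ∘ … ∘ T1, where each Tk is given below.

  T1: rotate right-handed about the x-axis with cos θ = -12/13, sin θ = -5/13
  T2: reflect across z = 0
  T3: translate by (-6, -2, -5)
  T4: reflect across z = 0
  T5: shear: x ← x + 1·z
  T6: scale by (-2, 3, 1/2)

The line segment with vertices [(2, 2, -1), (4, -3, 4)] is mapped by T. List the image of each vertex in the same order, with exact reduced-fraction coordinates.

image vertices: (-30/13, -165/13, 67/26), (-12/13, 90/13, 16/13)

T1 rotate right-handed about the x-axis with cos θ = -12/13, sin θ = -5/13: (2, 2, -1) → (2, -29/13, 2/13); (4, -3, 4) → (4, 56/13, -33/13)
T2 reflect across z = 0: (2, -29/13, 2/13) → (2, -29/13, -2/13); (4, 56/13, -33/13) → (4, 56/13, 33/13)
T3 translate by (-6, -2, -5): (2, -29/13, -2/13) → (-4, -55/13, -67/13); (4, 56/13, 33/13) → (-2, 30/13, -32/13)
T4 reflect across z = 0: (-4, -55/13, -67/13) → (-4, -55/13, 67/13); (-2, 30/13, -32/13) → (-2, 30/13, 32/13)
T5 shear: x ← x + 1·z: (-4, -55/13, 67/13) → (15/13, -55/13, 67/13); (-2, 30/13, 32/13) → (6/13, 30/13, 32/13)
T6 scale by (-2, 3, 1/2): (15/13, -55/13, 67/13) → (-30/13, -165/13, 67/26); (6/13, 30/13, 32/13) → (-12/13, 90/13, 16/13)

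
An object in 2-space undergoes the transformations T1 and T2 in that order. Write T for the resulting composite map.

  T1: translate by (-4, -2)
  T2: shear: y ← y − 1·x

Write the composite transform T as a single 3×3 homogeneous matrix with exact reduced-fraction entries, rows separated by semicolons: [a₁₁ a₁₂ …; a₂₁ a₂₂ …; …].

T = [1 0 -4; -1 1 2; 0 0 1]

T1 = [1 0 -4; 0 1 -2; 0 0 1]
T2·T1 = [1 0 -4; -1 1 2; 0 0 1]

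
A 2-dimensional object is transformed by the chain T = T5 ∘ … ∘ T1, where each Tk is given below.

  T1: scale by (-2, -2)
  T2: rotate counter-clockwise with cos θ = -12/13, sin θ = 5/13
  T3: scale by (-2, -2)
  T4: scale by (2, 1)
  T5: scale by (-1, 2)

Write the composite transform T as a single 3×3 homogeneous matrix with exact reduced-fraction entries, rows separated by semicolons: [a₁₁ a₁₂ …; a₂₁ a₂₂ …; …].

T1 = [-2 0 0; 0 -2 0; 0 0 1]
T2·T1 = [24/13 10/13 0; -10/13 24/13 0; 0 0 1]
T3·…·T1 = [-48/13 -20/13 0; 20/13 -48/13 0; 0 0 1]
T4·…·T1 = [-96/13 -40/13 0; 20/13 -48/13 0; 0 0 1]
T5·…·T1 = [96/13 40/13 0; 40/13 -96/13 0; 0 0 1]

T = [96/13 40/13 0; 40/13 -96/13 0; 0 0 1]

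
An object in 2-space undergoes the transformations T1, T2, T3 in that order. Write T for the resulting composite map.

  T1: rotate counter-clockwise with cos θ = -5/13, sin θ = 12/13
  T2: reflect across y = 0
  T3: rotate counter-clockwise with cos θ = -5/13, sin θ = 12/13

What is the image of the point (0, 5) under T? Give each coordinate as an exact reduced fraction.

T1 rotate counter-clockwise with cos θ = -5/13, sin θ = 12/13: (0, 5) → (-60/13, -25/13)
T2 reflect across y = 0: (-60/13, -25/13) → (-60/13, 25/13)
T3 rotate counter-clockwise with cos θ = -5/13, sin θ = 12/13: (-60/13, 25/13) → (0, -5)

T(p) = (0, -5)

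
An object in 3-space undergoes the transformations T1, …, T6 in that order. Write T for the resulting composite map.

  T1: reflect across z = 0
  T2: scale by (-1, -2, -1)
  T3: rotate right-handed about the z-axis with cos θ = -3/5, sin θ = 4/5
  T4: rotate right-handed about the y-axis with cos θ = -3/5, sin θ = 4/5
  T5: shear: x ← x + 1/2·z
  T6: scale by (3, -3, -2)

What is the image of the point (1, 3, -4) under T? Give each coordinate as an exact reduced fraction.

T1 reflect across z = 0: (1, 3, -4) → (1, 3, 4)
T2 scale by (-1, -2, -1): (1, 3, 4) → (-1, -6, -4)
T3 rotate right-handed about the z-axis with cos θ = -3/5, sin θ = 4/5: (-1, -6, -4) → (27/5, 14/5, -4)
T4 rotate right-handed about the y-axis with cos θ = -3/5, sin θ = 4/5: (27/5, 14/5, -4) → (-161/25, 14/5, -48/25)
T5 shear: x ← x + 1/2·z: (-161/25, 14/5, -48/25) → (-37/5, 14/5, -48/25)
T6 scale by (3, -3, -2): (-37/5, 14/5, -48/25) → (-111/5, -42/5, 96/25)

T(p) = (-111/5, -42/5, 96/25)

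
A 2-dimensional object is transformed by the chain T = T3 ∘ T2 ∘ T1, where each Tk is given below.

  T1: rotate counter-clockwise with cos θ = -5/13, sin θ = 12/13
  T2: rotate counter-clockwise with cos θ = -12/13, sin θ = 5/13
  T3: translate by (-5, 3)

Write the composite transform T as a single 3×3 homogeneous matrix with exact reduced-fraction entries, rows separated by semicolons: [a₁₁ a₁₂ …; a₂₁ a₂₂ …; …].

T = [0 1 -5; -1 0 3; 0 0 1]

T1 = [-5/13 -12/13 0; 12/13 -5/13 0; 0 0 1]
T2·T1 = [0 1 0; -1 0 0; 0 0 1]
T3·…·T1 = [0 1 -5; -1 0 3; 0 0 1]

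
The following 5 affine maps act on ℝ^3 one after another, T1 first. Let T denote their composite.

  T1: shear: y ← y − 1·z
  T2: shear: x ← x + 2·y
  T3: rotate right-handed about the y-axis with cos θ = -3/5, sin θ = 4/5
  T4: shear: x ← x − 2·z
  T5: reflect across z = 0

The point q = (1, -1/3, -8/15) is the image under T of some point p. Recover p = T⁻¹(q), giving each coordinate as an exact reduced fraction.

T1 = [1 0 0 0; 0 1 -1 0; 0 0 1 0; 0 0 0 1]
T2·T1 = [1 2 -2 0; 0 1 -1 0; 0 0 1 0; 0 0 0 1]
T3·…·T1 = [-3/5 -6/5 2 0; 0 1 -1 0; -4/5 -8/5 1 0; 0 0 0 1]
T4·…·T1 = [1 2 0 0; 0 1 -1 0; -4/5 -8/5 1 0; 0 0 0 1]
T5·…·T1 = [1 2 0 0; 0 1 -1 0; 4/5 8/5 -1 0; 0 0 0 1]
det M = -1; M⁻¹ = [-3/5 -2 2 0; 4/5 1 -1 0; 4/5 0 -1 0; 0 0 0 1]
M⁻¹ · (1, -1/3, -8/15)ᵀ = (-1, 1, 4/3)ᵀ

p = (-1, 1, 4/3)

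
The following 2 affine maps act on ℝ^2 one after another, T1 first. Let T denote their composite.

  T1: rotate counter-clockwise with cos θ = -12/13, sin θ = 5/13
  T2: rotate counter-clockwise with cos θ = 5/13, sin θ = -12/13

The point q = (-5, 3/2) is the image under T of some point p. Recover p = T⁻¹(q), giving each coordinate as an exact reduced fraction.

T1 = [-12/13 -5/13 0; 5/13 -12/13 0; 0 0 1]
T2·T1 = [0 -1 0; 1 0 0; 0 0 1]
det M = 1; M⁻¹ = [0 1 0; -1 0 0; 0 0 1]
M⁻¹ · (-5, 3/2)ᵀ = (3/2, 5)ᵀ

p = (3/2, 5)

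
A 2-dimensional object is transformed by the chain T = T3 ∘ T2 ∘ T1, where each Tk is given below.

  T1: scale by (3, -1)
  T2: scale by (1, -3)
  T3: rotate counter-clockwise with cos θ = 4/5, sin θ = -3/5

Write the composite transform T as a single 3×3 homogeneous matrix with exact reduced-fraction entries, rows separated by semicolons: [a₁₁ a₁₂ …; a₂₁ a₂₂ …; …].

T = [12/5 9/5 0; -9/5 12/5 0; 0 0 1]

T1 = [3 0 0; 0 -1 0; 0 0 1]
T2·T1 = [3 0 0; 0 3 0; 0 0 1]
T3·…·T1 = [12/5 9/5 0; -9/5 12/5 0; 0 0 1]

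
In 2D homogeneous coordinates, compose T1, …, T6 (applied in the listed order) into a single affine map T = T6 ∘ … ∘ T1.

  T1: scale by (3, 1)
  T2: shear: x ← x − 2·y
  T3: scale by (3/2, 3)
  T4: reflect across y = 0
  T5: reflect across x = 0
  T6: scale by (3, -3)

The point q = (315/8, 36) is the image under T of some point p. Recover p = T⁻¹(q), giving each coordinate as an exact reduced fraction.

T1 = [3 0 0; 0 1 0; 0 0 1]
T2·T1 = [3 -2 0; 0 1 0; 0 0 1]
T3·…·T1 = [9/2 -3 0; 0 3 0; 0 0 1]
T4·…·T1 = [9/2 -3 0; 0 -3 0; 0 0 1]
T5·…·T1 = [-9/2 3 0; 0 -3 0; 0 0 1]
T6·…·T1 = [-27/2 9 0; 0 9 0; 0 0 1]
det M = -243/2; M⁻¹ = [-2/27 2/27 0; 0 1/9 0; 0 0 1]
M⁻¹ · (315/8, 36)ᵀ = (-1/4, 4)ᵀ

p = (-1/4, 4)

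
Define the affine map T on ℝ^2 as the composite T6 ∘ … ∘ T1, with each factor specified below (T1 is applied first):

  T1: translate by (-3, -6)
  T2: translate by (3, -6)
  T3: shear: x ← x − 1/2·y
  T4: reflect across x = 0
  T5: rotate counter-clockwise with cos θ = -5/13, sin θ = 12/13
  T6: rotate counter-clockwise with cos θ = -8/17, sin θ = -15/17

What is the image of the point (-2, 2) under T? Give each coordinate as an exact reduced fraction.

T(p) = (-870/221, -2137/221)

T1 translate by (-3, -6): (-2, 2) → (-5, -4)
T2 translate by (3, -6): (-5, -4) → (-2, -10)
T3 shear: x ← x − 1/2·y: (-2, -10) → (3, -10)
T4 reflect across x = 0: (3, -10) → (-3, -10)
T5 rotate counter-clockwise with cos θ = -5/13, sin θ = 12/13: (-3, -10) → (135/13, 14/13)
T6 rotate counter-clockwise with cos θ = -8/17, sin θ = -15/17: (135/13, 14/13) → (-870/221, -2137/221)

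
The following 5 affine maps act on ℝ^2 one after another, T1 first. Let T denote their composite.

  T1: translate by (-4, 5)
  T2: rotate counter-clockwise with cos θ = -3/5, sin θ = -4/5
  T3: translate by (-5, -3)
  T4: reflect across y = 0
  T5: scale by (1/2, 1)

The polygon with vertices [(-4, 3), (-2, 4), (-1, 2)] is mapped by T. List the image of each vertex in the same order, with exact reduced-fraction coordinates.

image vertices: (31/10, 7/5), (29/10, 18/5), (9/5, 16/5)

T1 translate by (-4, 5): (-4, 3) → (-8, 8); (-2, 4) → (-6, 9); (-1, 2) → (-5, 7)
T2 rotate counter-clockwise with cos θ = -3/5, sin θ = -4/5: (-8, 8) → (56/5, 8/5); (-6, 9) → (54/5, -3/5); (-5, 7) → (43/5, -1/5)
T3 translate by (-5, -3): (56/5, 8/5) → (31/5, -7/5); (54/5, -3/5) → (29/5, -18/5); (43/5, -1/5) → (18/5, -16/5)
T4 reflect across y = 0: (31/5, -7/5) → (31/5, 7/5); (29/5, -18/5) → (29/5, 18/5); (18/5, -16/5) → (18/5, 16/5)
T5 scale by (1/2, 1): (31/5, 7/5) → (31/10, 7/5); (29/5, 18/5) → (29/10, 18/5); (18/5, 16/5) → (9/5, 16/5)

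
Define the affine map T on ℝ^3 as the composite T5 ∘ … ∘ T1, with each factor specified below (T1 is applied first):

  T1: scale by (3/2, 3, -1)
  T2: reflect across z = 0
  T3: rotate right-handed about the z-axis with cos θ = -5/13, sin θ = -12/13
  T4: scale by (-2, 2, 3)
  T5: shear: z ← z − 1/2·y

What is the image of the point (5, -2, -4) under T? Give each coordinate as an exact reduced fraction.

T1 scale by (3/2, 3, -1): (5, -2, -4) → (15/2, -6, 4)
T2 reflect across z = 0: (15/2, -6, 4) → (15/2, -6, -4)
T3 rotate right-handed about the z-axis with cos θ = -5/13, sin θ = -12/13: (15/2, -6, -4) → (-219/26, -60/13, -4)
T4 scale by (-2, 2, 3): (-219/26, -60/13, -4) → (219/13, -120/13, -12)
T5 shear: z ← z − 1/2·y: (219/13, -120/13, -12) → (219/13, -120/13, -96/13)

T(p) = (219/13, -120/13, -96/13)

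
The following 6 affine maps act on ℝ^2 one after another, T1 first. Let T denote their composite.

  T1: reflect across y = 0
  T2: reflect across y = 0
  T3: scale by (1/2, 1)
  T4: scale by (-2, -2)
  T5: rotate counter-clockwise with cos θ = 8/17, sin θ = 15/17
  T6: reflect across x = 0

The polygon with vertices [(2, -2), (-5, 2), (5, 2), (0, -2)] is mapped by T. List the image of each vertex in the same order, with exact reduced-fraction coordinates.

T1 reflect across y = 0: (2, -2) → (2, 2); (-5, 2) → (-5, -2); (5, 2) → (5, -2); (0, -2) → (0, 2)
T2 reflect across y = 0: (2, 2) → (2, -2); (-5, -2) → (-5, 2); (5, -2) → (5, 2); (0, 2) → (0, -2)
T3 scale by (1/2, 1): (2, -2) → (1, -2); (-5, 2) → (-5/2, 2); (5, 2) → (5/2, 2); (0, -2) → (0, -2)
T4 scale by (-2, -2): (1, -2) → (-2, 4); (-5/2, 2) → (5, -4); (5/2, 2) → (-5, -4); (0, -2) → (0, 4)
T5 rotate counter-clockwise with cos θ = 8/17, sin θ = 15/17: (-2, 4) → (-76/17, 2/17); (5, -4) → (100/17, 43/17); (-5, -4) → (20/17, -107/17); (0, 4) → (-60/17, 32/17)
T6 reflect across x = 0: (-76/17, 2/17) → (76/17, 2/17); (100/17, 43/17) → (-100/17, 43/17); (20/17, -107/17) → (-20/17, -107/17); (-60/17, 32/17) → (60/17, 32/17)

image vertices: (76/17, 2/17), (-100/17, 43/17), (-20/17, -107/17), (60/17, 32/17)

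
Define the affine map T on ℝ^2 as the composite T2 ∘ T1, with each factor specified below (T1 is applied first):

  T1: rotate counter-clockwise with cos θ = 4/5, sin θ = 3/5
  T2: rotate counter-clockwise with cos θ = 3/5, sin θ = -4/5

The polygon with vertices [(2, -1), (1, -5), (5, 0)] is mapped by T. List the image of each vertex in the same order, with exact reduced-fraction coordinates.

T1 rotate counter-clockwise with cos θ = 4/5, sin θ = 3/5: (2, -1) → (11/5, 2/5); (1, -5) → (19/5, -17/5); (5, 0) → (4, 3)
T2 rotate counter-clockwise with cos θ = 3/5, sin θ = -4/5: (11/5, 2/5) → (41/25, -38/25); (19/5, -17/5) → (-11/25, -127/25); (4, 3) → (24/5, -7/5)

image vertices: (41/25, -38/25), (-11/25, -127/25), (24/5, -7/5)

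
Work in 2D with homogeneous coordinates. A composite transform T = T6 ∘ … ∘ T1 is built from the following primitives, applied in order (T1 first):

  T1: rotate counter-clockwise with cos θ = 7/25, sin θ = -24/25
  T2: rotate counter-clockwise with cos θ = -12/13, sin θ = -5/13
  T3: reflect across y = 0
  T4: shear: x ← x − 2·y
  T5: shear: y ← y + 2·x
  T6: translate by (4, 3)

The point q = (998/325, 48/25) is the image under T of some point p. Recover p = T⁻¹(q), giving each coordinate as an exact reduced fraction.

p = (-1, 0)

T1 = [7/25 24/25 0; -24/25 7/25 0; 0 0 1]
T2·T1 = [-204/325 -253/325 0; 253/325 -204/325 0; 0 0 1]
T3·…·T1 = [-204/325 -253/325 0; -253/325 204/325 0; 0 0 1]
T4·…·T1 = [302/325 -661/325 0; -253/325 204/325 0; 0 0 1]
T5·…·T1 = [302/325 -661/325 0; 27/25 -86/25 0; 0 0 1]
T6·…·T1 = [302/325 -661/325 4; 27/25 -86/25 3; 0 0 1]
det M = -1; M⁻¹ = [86/25 -661/325 -2489/325; 27/25 -302/325 -498/325; 0 0 1]
M⁻¹ · (998/325, 48/25)ᵀ = (-1, 0)ᵀ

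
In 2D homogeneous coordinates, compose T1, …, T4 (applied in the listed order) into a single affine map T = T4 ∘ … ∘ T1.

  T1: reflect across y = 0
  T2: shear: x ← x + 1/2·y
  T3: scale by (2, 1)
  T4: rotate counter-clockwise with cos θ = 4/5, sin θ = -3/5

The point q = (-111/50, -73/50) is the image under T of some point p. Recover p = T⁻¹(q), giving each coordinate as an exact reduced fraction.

T1 = [1 0 0; 0 -1 0; 0 0 1]
T2·T1 = [1 -1/2 0; 0 -1 0; 0 0 1]
T3·…·T1 = [2 -1 0; 0 -1 0; 0 0 1]
T4·…·T1 = [8/5 -7/5 0; -6/5 -1/5 0; 0 0 1]
det M = -2; M⁻¹ = [1/10 -7/10 0; -3/5 -4/5 0; 0 0 1]
M⁻¹ · (-111/50, -73/50)ᵀ = (4/5, 5/2)ᵀ

p = (4/5, 5/2)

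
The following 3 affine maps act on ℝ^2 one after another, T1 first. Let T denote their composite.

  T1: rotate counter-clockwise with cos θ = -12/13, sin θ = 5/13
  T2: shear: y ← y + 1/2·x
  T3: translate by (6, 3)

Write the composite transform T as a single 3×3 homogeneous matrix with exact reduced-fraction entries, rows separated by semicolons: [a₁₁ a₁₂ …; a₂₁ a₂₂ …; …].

T1 = [-12/13 -5/13 0; 5/13 -12/13 0; 0 0 1]
T2·T1 = [-12/13 -5/13 0; -1/13 -29/26 0; 0 0 1]
T3·…·T1 = [-12/13 -5/13 6; -1/13 -29/26 3; 0 0 1]

T = [-12/13 -5/13 6; -1/13 -29/26 3; 0 0 1]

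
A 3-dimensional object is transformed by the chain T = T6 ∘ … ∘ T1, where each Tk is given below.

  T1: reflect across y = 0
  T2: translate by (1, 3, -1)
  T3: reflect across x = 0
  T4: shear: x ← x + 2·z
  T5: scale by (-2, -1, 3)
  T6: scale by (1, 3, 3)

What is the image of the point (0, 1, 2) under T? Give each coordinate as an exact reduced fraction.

T1 reflect across y = 0: (0, 1, 2) → (0, -1, 2)
T2 translate by (1, 3, -1): (0, -1, 2) → (1, 2, 1)
T3 reflect across x = 0: (1, 2, 1) → (-1, 2, 1)
T4 shear: x ← x + 2·z: (-1, 2, 1) → (1, 2, 1)
T5 scale by (-2, -1, 3): (1, 2, 1) → (-2, -2, 3)
T6 scale by (1, 3, 3): (-2, -2, 3) → (-2, -6, 9)

T(p) = (-2, -6, 9)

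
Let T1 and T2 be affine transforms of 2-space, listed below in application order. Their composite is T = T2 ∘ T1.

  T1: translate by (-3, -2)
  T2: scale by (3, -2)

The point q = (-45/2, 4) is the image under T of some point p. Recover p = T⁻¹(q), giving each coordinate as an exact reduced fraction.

p = (-9/2, 0)

T1 = [1 0 -3; 0 1 -2; 0 0 1]
T2·T1 = [3 0 -9; 0 -2 4; 0 0 1]
det M = -6; M⁻¹ = [1/3 0 3; 0 -1/2 2; 0 0 1]
M⁻¹ · (-45/2, 4)ᵀ = (-9/2, 0)ᵀ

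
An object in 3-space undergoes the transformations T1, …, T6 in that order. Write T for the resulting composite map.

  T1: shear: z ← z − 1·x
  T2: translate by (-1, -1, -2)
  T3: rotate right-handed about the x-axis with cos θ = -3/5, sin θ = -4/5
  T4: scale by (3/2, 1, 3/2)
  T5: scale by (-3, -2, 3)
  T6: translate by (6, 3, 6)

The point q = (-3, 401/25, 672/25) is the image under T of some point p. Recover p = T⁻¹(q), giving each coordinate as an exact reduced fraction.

T1 = [1 0 0 0; 0 1 0 0; -1 0 1 0; 0 0 0 1]
T2·T1 = [1 0 0 -1; 0 1 0 -1; -1 0 1 -2; 0 0 0 1]
T3·…·T1 = [1 0 0 -1; -4/5 -3/5 4/5 -1; 3/5 -4/5 -3/5 2; 0 0 0 1]
T4·…·T1 = [3/2 0 0 -3/2; -4/5 -3/5 4/5 -1; 9/10 -6/5 -9/10 3; 0 0 0 1]
T5·…·T1 = [-9/2 0 0 9/2; 8/5 6/5 -8/5 2; 27/10 -18/5 -27/10 9; 0 0 0 1]
T6·…·T1 = [-9/2 0 0 21/2; 8/5 6/5 -8/5 5; 27/10 -18/5 -27/10 15; 0 0 0 1]
det M = 81/2; M⁻¹ = [-2/9 0 0 7/3; 0 3/10 -8/45 7/6; -2/9 -2/5 -2/15 19/3; 0 0 0 1]
M⁻¹ · (-3, 401/25, 672/25)ᵀ = (3, 6/5, -3)ᵀ

p = (3, 6/5, -3)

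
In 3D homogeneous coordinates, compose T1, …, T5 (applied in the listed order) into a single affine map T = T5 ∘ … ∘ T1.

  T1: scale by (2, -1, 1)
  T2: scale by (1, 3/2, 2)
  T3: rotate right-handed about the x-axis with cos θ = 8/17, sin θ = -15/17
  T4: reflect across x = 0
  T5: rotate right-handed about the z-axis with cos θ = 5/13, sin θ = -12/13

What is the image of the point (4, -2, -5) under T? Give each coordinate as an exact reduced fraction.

T1 scale by (2, -1, 1): (4, -2, -5) → (8, 2, -5)
T2 scale by (1, 3/2, 2): (8, 2, -5) → (8, 3, -10)
T3 rotate right-handed about the x-axis with cos θ = 8/17, sin θ = -15/17: (8, 3, -10) → (8, -126/17, -125/17)
T4 reflect across x = 0: (8, -126/17, -125/17) → (-8, -126/17, -125/17)
T5 rotate right-handed about the z-axis with cos θ = 5/13, sin θ = -12/13: (-8, -126/17, -125/17) → (-2192/221, 1002/221, -125/17)

T(p) = (-2192/221, 1002/221, -125/17)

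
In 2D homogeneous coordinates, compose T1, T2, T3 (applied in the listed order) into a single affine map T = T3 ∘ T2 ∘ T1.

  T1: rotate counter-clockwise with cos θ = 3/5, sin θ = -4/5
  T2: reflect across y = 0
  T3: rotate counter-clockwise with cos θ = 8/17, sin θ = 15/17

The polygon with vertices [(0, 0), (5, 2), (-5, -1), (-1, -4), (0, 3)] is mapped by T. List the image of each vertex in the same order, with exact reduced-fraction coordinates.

T1 rotate counter-clockwise with cos θ = 3/5, sin θ = -4/5: (0, 0) → (0, 0); (5, 2) → (23/5, -14/5); (-5, -1) → (-19/5, 17/5); (-1, -4) → (-19/5, -8/5); (0, 3) → (12/5, 9/5)
T2 reflect across y = 0: (0, 0) → (0, 0); (23/5, -14/5) → (23/5, 14/5); (-19/5, 17/5) → (-19/5, -17/5); (-19/5, -8/5) → (-19/5, 8/5); (12/5, 9/5) → (12/5, -9/5)
T3 rotate counter-clockwise with cos θ = 8/17, sin θ = 15/17: (0, 0) → (0, 0); (23/5, 14/5) → (-26/85, 457/85); (-19/5, -17/5) → (103/85, -421/85); (-19/5, 8/5) → (-16/5, -13/5); (12/5, -9/5) → (231/85, 108/85)

image vertices: (0, 0), (-26/85, 457/85), (103/85, -421/85), (-16/5, -13/5), (231/85, 108/85)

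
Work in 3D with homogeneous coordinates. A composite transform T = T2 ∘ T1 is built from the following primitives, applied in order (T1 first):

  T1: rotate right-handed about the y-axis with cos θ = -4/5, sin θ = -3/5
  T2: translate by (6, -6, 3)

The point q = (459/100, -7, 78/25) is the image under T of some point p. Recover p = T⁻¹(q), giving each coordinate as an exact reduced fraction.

T1 = [-4/5 0 -3/5 0; 0 1 0 0; 3/5 0 -4/5 0; 0 0 0 1]
T2·T1 = [-4/5 0 -3/5 6; 0 1 0 -6; 3/5 0 -4/5 3; 0 0 0 1]
det M = 1; M⁻¹ = [-4/5 0 3/5 3; 0 1 0 6; -3/5 0 -4/5 6; 0 0 0 1]
M⁻¹ · (459/100, -7, 78/25)ᵀ = (6/5, -1, 3/4)ᵀ

p = (6/5, -1, 3/4)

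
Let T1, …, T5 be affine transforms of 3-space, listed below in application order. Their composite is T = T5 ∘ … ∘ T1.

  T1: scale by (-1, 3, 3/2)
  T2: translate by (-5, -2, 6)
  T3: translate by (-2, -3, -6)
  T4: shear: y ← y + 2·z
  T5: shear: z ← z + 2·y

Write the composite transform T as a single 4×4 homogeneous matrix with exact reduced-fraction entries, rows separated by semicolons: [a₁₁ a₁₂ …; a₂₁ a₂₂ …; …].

T = [-1 0 0 -7; 0 3 3 -5; 0 6 15/2 -10; 0 0 0 1]

T1 = [-1 0 0 0; 0 3 0 0; 0 0 3/2 0; 0 0 0 1]
T2·T1 = [-1 0 0 -5; 0 3 0 -2; 0 0 3/2 6; 0 0 0 1]
T3·…·T1 = [-1 0 0 -7; 0 3 0 -5; 0 0 3/2 0; 0 0 0 1]
T4·…·T1 = [-1 0 0 -7; 0 3 3 -5; 0 0 3/2 0; 0 0 0 1]
T5·…·T1 = [-1 0 0 -7; 0 3 3 -5; 0 6 15/2 -10; 0 0 0 1]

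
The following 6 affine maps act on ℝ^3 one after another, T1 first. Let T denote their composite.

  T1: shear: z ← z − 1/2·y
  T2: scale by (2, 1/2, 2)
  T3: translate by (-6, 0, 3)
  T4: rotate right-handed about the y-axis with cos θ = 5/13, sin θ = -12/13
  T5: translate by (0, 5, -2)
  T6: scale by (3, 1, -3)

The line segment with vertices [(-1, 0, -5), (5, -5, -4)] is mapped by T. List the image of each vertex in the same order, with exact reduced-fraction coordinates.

image vertices: (132/13, 5, 471/13), (60/13, 5/2, -66/13)

T1 shear: z ← z − 1/2·y: (-1, 0, -5) → (-1, 0, -5); (5, -5, -4) → (5, -5, -3/2)
T2 scale by (2, 1/2, 2): (-1, 0, -5) → (-2, 0, -10); (5, -5, -3/2) → (10, -5/2, -3)
T3 translate by (-6, 0, 3): (-2, 0, -10) → (-8, 0, -7); (10, -5/2, -3) → (4, -5/2, 0)
T4 rotate right-handed about the y-axis with cos θ = 5/13, sin θ = -12/13: (-8, 0, -7) → (44/13, 0, -131/13); (4, -5/2, 0) → (20/13, -5/2, 48/13)
T5 translate by (0, 5, -2): (44/13, 0, -131/13) → (44/13, 5, -157/13); (20/13, -5/2, 48/13) → (20/13, 5/2, 22/13)
T6 scale by (3, 1, -3): (44/13, 5, -157/13) → (132/13, 5, 471/13); (20/13, 5/2, 22/13) → (60/13, 5/2, -66/13)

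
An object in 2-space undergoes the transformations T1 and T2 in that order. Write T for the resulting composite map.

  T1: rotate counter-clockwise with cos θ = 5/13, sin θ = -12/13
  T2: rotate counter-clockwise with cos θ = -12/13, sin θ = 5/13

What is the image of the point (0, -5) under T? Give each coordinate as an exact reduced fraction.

T1 rotate counter-clockwise with cos θ = 5/13, sin θ = -12/13: (0, -5) → (-60/13, -25/13)
T2 rotate counter-clockwise with cos θ = -12/13, sin θ = 5/13: (-60/13, -25/13) → (5, 0)

T(p) = (5, 0)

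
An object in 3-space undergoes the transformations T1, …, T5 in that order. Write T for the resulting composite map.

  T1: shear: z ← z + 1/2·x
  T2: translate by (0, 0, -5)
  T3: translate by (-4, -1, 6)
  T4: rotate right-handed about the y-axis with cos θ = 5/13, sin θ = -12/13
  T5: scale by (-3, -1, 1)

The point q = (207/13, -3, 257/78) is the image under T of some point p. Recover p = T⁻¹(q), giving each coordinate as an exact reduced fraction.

p = (5, 4, 8/3)

T1 = [1 0 0 0; 0 1 0 0; 1/2 0 1 0; 0 0 0 1]
T2·T1 = [1 0 0 0; 0 1 0 0; 1/2 0 1 -5; 0 0 0 1]
T3·…·T1 = [1 0 0 -4; 0 1 0 -1; 1/2 0 1 1; 0 0 0 1]
T4·…·T1 = [-1/13 0 -12/13 -32/13; 0 1 0 -1; 29/26 0 5/13 -43/13; 0 0 0 1]
T5·…·T1 = [3/13 0 36/13 96/13; 0 -1 0 1; 29/26 0 5/13 -43/13; 0 0 0 1]
det M = 3; M⁻¹ = [-5/39 0 12/13 4; 0 -1 0 1; 29/78 0 -1/13 -3; 0 0 0 1]
M⁻¹ · (207/13, -3, 257/78)ᵀ = (5, 4, 8/3)ᵀ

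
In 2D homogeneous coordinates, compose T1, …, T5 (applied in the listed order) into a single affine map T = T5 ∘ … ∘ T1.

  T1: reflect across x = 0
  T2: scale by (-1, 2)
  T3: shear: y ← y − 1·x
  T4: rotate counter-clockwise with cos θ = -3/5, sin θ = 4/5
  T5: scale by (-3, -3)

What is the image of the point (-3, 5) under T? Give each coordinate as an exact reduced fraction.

T(p) = (129/5, 153/5)

T1 reflect across x = 0: (-3, 5) → (3, 5)
T2 scale by (-1, 2): (3, 5) → (-3, 10)
T3 shear: y ← y − 1·x: (-3, 10) → (-3, 13)
T4 rotate counter-clockwise with cos θ = -3/5, sin θ = 4/5: (-3, 13) → (-43/5, -51/5)
T5 scale by (-3, -3): (-43/5, -51/5) → (129/5, 153/5)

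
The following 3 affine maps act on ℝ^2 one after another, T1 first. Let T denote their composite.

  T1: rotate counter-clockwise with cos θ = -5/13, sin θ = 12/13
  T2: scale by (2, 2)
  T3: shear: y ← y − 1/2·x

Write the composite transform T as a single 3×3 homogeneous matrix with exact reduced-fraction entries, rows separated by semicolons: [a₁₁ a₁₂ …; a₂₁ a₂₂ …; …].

T1 = [-5/13 -12/13 0; 12/13 -5/13 0; 0 0 1]
T2·T1 = [-10/13 -24/13 0; 24/13 -10/13 0; 0 0 1]
T3·…·T1 = [-10/13 -24/13 0; 29/13 2/13 0; 0 0 1]

T = [-10/13 -24/13 0; 29/13 2/13 0; 0 0 1]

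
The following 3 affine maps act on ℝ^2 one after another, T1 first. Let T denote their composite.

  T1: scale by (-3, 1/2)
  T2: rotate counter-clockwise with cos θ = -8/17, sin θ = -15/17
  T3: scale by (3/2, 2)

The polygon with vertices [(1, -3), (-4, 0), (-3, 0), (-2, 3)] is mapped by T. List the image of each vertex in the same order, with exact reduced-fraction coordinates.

image vertices: (9/68, 114/17), (-144/17, -360/17), (-108/17, -270/17), (-9/4, -12)

T1 scale by (-3, 1/2): (1, -3) → (-3, -3/2); (-4, 0) → (12, 0); (-3, 0) → (9, 0); (-2, 3) → (6, 3/2)
T2 rotate counter-clockwise with cos θ = -8/17, sin θ = -15/17: (-3, -3/2) → (3/34, 57/17); (12, 0) → (-96/17, -180/17); (9, 0) → (-72/17, -135/17); (6, 3/2) → (-3/2, -6)
T3 scale by (3/2, 2): (3/34, 57/17) → (9/68, 114/17); (-96/17, -180/17) → (-144/17, -360/17); (-72/17, -135/17) → (-108/17, -270/17); (-3/2, -6) → (-9/4, -12)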